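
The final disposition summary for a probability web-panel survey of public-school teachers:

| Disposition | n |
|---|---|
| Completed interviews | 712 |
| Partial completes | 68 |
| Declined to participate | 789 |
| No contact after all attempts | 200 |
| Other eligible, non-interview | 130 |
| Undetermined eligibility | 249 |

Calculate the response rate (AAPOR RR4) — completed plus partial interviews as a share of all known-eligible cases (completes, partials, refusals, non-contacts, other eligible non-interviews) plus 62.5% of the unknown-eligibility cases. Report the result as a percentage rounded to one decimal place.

Num = 712 + 68 = 780
Known eligible = 712 + 68 + 789 + 200 + 130 = 1899
Estimated eligible among unknowns = 0.6250 × 249 = 155.62
Base = 1899 + 155.62 = 2054.62
RR4 = 780 / 2054.62 = 0.3796

38.0%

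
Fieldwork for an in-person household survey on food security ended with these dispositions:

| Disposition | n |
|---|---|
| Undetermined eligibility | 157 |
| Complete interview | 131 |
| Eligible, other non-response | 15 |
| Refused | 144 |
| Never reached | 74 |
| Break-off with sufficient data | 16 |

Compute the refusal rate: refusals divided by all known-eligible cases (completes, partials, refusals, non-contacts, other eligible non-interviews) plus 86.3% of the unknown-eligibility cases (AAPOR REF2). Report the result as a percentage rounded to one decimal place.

27.9%

Numerator → 144
Known eligible → 131 + 16 + 144 + 74 + 15 = 380
Estimated eligible among unknowns → 0.8630 × 157 = 135.49
Denominator → 380 + 135.49 = 515.49
REF2 = 144 / 515.49 = 0.2793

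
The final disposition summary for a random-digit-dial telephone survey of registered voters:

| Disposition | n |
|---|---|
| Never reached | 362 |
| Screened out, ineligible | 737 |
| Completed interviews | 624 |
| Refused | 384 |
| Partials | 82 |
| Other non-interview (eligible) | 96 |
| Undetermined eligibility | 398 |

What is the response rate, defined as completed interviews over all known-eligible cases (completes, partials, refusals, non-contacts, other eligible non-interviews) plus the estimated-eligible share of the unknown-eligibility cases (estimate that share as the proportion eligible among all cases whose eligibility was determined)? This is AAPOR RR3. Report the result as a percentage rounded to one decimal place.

34.3%

Num = 624
Known eligible = 624 + 82 + 384 + 362 + 96 = 1548
e = 1548 / (1548 + 737) = 1548 / 2285 = 0.6775
Eligible share of unknowns = 0.6775 × 398 = 269.64
Base = 1548 + 269.64 = 1817.64
RR3 = 624 / 1817.64 = 0.3433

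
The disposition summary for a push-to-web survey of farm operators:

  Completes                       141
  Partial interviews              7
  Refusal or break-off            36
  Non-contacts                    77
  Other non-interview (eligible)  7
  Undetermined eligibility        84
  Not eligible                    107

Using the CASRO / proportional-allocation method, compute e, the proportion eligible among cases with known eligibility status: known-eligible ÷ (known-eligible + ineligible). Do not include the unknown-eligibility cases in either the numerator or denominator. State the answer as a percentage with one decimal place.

71.5%

Determined eligible → 141 + 7 + 36 + 77 + 7 = 268
e = 268 / (268 + 107) = 268 / 375 = 0.7147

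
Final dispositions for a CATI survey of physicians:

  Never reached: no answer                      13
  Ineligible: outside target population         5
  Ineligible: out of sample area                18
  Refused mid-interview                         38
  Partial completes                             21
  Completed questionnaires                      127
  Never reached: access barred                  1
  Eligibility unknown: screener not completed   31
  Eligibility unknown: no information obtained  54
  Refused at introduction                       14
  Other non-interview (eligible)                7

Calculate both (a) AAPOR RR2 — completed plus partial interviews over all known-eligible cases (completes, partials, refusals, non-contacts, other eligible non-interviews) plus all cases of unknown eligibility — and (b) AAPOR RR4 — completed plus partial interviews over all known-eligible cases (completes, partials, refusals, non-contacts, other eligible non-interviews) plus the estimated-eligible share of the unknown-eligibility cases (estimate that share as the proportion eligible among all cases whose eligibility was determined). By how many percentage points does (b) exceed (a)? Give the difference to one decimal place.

1.3

Refusals = 14 + 38 = 52
No answer / not reached = 13 + 1 = 14
Undetermined eligibility = 31 + 54 = 85
Ineligible = 5 + 18 = 23
Numerator: 127 + 21 = 148
Denominator: 127 + 21 + 52 + 14 + 7 + 85 = 306
RR2 = 148 / 306 = 0.4837
Determined eligible: 127 + 21 + 52 + 14 + 7 = 221
e = 221 / (221 + 23) = 221 / 244 = 0.9057
e × U: 0.9057 × 85 = 76.98
Denominator: 221 + 76.98 = 297.98
RR4 = 148 / 297.98 = 0.4967
Difference = 49.67 − 48.37 = 1.30 percentage points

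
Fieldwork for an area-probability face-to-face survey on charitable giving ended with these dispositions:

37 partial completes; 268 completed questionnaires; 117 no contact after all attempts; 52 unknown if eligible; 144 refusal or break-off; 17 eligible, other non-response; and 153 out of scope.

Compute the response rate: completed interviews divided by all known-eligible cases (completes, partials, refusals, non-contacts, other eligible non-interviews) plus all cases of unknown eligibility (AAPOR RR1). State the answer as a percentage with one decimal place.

Top: 268
Denom: 268 + 37 + 144 + 117 + 17 + 52 = 635
RR1 = 268 / 635 = 0.4220

42.2%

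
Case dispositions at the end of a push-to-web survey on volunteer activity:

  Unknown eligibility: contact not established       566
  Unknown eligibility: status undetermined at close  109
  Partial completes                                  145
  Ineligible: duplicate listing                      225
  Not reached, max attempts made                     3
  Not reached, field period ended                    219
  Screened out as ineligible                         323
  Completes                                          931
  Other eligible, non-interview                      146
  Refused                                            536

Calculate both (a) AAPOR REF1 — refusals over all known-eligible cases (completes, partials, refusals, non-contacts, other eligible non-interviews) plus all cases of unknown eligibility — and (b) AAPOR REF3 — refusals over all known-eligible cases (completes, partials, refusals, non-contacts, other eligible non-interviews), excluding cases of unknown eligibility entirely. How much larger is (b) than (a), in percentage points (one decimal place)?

No contact after all attempts = 219 + 3 = 222
Eligibility not determined = 566 + 109 = 675
Screened out, ineligible = 323 + 225 = 548
Top → 536
Denom → 931 + 145 + 536 + 222 + 146 + 675 = 2655
REF1 = 536 / 2655 = 0.2019
Denom → 931 + 145 + 536 + 222 + 146 = 1980
REF3 = 536 / 1980 = 0.2707
Difference = 27.07 − 20.19 = 6.88 percentage points

6.9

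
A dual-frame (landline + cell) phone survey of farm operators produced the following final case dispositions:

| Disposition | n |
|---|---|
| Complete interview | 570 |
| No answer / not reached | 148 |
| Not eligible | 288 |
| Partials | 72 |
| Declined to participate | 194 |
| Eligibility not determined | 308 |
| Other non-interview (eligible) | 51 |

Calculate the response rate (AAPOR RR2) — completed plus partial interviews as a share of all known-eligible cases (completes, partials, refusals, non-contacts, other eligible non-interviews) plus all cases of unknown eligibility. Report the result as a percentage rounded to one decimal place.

47.8%

Numerator = 570 + 72 = 642
Denom = 570 + 72 + 194 + 148 + 51 + 308 = 1343
RR2 = 642 / 1343 = 0.4780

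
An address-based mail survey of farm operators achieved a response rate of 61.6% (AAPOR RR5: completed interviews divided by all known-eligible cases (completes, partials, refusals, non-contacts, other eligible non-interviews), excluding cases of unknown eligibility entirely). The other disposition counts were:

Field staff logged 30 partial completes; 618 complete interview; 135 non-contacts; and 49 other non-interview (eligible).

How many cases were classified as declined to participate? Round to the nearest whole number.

171

RR5 = 618 / D = 0.616
D = 618 / 0.616 = 1003.2
Rest of base = 832
declined to participate = 1003.2 − 832 ≈ 171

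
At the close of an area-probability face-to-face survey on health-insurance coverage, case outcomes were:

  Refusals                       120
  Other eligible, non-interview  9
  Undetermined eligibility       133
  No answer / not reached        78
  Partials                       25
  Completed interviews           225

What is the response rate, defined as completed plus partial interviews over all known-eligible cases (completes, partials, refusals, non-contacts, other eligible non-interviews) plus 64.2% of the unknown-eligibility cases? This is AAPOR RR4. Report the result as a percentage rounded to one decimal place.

Num = 225 + 25 = 250
Known eligible = 225 + 25 + 120 + 78 + 9 = 457
e × U = 0.6420 × 133 = 85.39
Denominator = 457 + 85.39 = 542.39
RR4 = 250 / 542.39 = 0.4609

46.1%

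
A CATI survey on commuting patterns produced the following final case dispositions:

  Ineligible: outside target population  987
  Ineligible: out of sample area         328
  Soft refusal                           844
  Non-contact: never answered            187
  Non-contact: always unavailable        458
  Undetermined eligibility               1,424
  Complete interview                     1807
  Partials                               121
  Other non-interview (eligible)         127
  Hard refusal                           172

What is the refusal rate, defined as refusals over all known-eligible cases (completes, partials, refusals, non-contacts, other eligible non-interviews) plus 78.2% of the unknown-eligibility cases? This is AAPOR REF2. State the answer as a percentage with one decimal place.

Refusals = 172 + 844 = 1016
No answer / not reached = 187 + 458 = 645
Out of scope = 987 + 328 = 1315
Num → 1016
Determined eligible → 1807 + 121 + 1016 + 645 + 127 = 3716
e × U → 0.7820 × 1424 = 1113.57
Base → 3716 + 1113.57 = 4829.57
REF2 = 1016 / 4829.57 = 0.2104

21.0%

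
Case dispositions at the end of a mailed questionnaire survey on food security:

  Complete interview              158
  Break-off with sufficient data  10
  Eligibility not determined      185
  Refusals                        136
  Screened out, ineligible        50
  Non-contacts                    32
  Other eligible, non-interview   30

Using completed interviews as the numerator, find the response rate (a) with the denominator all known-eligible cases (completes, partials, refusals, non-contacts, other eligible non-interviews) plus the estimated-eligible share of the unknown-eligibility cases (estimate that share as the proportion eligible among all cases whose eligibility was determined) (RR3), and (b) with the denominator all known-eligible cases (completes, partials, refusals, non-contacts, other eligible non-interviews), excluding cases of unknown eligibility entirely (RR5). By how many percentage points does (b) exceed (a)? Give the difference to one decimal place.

13.3

Num = 158
Known eligible = 158 + 10 + 136 + 32 + 30 = 366
e = 366 / (366 + 50) = 366 / 416 = 0.8798
Estimated eligible among unknowns = 0.8798 × 185 = 162.76
Base = 366 + 162.76 = 528.76
RR3 = 158 / 528.76 = 0.2988
Base = 158 + 10 + 136 + 32 + 30 = 366
RR5 = 158 / 366 = 0.4317
Difference = 43.17 − 29.88 = 13.29 percentage points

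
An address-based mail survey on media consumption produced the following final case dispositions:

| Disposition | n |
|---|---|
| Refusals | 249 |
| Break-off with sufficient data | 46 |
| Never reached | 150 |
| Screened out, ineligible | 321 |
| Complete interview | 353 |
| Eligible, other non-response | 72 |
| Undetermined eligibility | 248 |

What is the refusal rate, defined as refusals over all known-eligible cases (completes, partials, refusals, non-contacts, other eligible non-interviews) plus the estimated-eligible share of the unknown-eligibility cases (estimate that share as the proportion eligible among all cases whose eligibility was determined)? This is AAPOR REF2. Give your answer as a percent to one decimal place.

23.7%

Top: 249
Known eligible: 353 + 46 + 249 + 150 + 72 = 870
e = 870 / (870 + 321) = 870 / 1191 = 0.7305
e × U: 0.7305 × 248 = 181.16
Base: 870 + 181.16 = 1051.16
REF2 = 249 / 1051.16 = 0.2369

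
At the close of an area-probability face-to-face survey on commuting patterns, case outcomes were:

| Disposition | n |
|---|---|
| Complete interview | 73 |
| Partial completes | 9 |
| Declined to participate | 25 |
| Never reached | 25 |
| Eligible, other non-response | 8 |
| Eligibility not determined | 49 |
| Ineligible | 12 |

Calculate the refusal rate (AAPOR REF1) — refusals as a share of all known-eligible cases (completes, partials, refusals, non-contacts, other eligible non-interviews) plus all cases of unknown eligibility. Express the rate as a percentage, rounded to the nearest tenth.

Num: 25
Base: 73 + 9 + 25 + 25 + 8 + 49 = 189
REF1 = 25 / 189 = 0.1323

13.2%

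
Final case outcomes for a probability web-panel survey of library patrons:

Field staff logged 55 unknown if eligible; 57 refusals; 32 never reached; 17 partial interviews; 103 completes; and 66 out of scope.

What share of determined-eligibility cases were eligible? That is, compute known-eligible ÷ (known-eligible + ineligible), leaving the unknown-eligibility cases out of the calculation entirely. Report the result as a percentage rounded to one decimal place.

76.0%

Known eligible: 103 + 17 + 57 + 32 = 209
e = 209 / (209 + 66) = 209 / 275 = 0.7600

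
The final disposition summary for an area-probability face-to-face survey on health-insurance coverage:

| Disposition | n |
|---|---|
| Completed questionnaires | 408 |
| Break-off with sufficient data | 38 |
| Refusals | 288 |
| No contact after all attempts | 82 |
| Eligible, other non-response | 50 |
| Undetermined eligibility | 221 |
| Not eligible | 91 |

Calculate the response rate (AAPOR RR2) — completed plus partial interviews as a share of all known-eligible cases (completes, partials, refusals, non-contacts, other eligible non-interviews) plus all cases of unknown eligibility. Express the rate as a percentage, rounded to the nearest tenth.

Top = 408 + 38 = 446
Denominator = 408 + 38 + 288 + 82 + 50 + 221 = 1087
RR2 = 446 / 1087 = 0.4103

41.0%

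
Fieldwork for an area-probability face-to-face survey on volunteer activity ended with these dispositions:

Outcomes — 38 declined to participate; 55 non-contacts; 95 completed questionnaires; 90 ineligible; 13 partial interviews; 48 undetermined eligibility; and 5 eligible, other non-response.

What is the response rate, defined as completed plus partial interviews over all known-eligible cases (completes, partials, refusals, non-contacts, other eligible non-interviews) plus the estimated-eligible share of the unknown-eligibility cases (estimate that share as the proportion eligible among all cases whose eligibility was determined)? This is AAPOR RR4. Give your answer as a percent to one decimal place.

Top: 95 + 13 = 108
Known eligible: 95 + 13 + 38 + 55 + 5 = 206
e = 206 / (206 + 90) = 206 / 296 = 0.6959
Eligible share of unknowns: 0.6959 × 48 = 33.40
Denom: 206 + 33.40 = 239.40
RR4 = 108 / 239.40 = 0.4511

45.1%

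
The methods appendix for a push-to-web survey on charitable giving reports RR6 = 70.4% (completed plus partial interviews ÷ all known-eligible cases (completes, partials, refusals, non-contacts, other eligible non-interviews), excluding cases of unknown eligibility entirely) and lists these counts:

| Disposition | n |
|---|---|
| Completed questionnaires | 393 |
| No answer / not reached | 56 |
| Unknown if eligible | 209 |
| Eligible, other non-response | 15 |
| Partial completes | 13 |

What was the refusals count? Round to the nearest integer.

100

Top: 393 + 13 = 406
RR6 = 406 / D = 0.704
D = 406 / 0.704 = 576.7
Other denominator terms total 477
refusals = 576.7 − 477 ≈ 100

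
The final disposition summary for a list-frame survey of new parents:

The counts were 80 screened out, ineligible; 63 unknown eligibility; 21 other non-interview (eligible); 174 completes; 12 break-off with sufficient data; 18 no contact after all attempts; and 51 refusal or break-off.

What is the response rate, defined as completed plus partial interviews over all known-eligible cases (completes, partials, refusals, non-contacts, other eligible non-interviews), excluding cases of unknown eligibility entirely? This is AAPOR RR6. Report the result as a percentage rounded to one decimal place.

Top: 174 + 12 = 186
Denom: 174 + 12 + 51 + 18 + 21 = 276
RR6 = 186 / 276 = 0.6739

67.4%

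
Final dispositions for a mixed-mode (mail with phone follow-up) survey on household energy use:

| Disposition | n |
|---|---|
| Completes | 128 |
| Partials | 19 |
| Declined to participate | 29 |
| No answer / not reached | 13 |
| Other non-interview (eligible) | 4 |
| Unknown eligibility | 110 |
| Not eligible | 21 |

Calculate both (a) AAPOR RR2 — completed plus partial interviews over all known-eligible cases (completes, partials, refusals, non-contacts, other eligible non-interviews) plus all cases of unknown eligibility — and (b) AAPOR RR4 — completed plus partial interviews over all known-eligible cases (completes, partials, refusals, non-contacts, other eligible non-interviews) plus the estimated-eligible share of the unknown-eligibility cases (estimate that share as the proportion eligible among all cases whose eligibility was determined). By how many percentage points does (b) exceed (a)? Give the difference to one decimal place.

Top: 128 + 19 = 147
Base: 128 + 19 + 29 + 13 + 4 + 110 = 303
RR2 = 147 / 303 = 0.4851
Eligible (known): 128 + 19 + 29 + 13 + 4 = 193
e = 193 / (193 + 21) = 193 / 214 = 0.9019
Eligible share of unknowns: 0.9019 × 110 = 99.21
Base: 193 + 99.21 = 292.21
RR4 = 147 / 292.21 = 0.5031
Difference = 50.31 − 48.51 = 1.80 percentage points

1.8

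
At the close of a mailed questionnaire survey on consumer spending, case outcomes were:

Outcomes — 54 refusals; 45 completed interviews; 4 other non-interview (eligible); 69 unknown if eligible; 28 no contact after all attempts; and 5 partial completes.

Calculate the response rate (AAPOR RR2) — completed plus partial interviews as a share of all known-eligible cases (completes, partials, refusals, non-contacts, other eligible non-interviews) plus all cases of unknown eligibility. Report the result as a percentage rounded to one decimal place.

24.4%

Numerator = 45 + 5 = 50
Base = 45 + 5 + 54 + 28 + 4 + 69 = 205
RR2 = 50 / 205 = 0.2439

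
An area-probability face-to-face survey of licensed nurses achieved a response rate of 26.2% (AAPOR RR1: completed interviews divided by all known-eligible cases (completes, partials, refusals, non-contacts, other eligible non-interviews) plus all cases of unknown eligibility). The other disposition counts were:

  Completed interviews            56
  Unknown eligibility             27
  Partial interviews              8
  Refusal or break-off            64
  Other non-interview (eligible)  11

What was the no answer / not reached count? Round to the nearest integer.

RR1 = 56 / D = 0.262
D = 56 / 0.262 = 213.7
Other denominator terms total 166
no answer / not reached = 213.7 − 166 ≈ 48

48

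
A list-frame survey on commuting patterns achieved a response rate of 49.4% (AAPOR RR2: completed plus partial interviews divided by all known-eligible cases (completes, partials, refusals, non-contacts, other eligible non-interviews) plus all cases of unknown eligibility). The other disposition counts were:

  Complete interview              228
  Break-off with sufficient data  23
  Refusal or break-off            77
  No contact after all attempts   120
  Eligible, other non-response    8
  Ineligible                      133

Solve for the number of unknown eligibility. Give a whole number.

Num = 228 + 23 = 251
RR2 = 251 / D = 0.494
D = 251 / 0.494 = 508.1
Remaining denominator categories sum to 456
unknown eligibility = 508.1 − 456 ≈ 52

52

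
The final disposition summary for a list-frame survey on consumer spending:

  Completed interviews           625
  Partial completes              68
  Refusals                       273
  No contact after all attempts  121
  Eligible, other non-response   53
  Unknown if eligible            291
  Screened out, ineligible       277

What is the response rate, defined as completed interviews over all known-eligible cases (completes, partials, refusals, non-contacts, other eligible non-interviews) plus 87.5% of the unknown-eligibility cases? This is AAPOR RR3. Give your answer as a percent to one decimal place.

Num = 625
Determined eligible = 625 + 68 + 273 + 121 + 53 = 1140
Estimated eligible among unknowns = 0.8750 × 291 = 254.62
Base = 1140 + 254.62 = 1394.62
RR3 = 625 / 1394.62 = 0.4482

44.8%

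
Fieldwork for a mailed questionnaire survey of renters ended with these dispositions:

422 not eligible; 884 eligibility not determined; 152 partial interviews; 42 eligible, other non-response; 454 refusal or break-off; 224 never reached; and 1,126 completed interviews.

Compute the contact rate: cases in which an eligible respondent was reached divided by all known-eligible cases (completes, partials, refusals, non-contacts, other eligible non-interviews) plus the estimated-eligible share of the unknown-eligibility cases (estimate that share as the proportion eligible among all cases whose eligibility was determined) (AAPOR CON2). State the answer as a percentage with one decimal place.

65.0%

Numerator → 1126 + 152 + 454 + 42 = 1774
Known eligible → 1126 + 152 + 454 + 224 + 42 = 1998
e = 1998 / (1998 + 422) = 1998 / 2420 = 0.8256
Estimated eligible among unknowns → 0.8256 × 884 = 729.83
Base → 1998 + 729.83 = 2727.83
CON2 = 1774 / 2727.83 = 0.6503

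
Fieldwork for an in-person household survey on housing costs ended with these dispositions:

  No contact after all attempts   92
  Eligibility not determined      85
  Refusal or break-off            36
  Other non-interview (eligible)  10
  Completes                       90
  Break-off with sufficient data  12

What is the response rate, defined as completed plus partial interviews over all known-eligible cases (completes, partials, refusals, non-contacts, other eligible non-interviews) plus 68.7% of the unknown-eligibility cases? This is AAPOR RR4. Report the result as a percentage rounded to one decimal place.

Top → 90 + 12 = 102
Eligible (known) → 90 + 12 + 36 + 92 + 10 = 240
Estimated eligible among unknowns → 0.6870 × 85 = 58.40
Denom → 240 + 58.40 = 298.40
RR4 = 102 / 298.40 = 0.3418

34.2%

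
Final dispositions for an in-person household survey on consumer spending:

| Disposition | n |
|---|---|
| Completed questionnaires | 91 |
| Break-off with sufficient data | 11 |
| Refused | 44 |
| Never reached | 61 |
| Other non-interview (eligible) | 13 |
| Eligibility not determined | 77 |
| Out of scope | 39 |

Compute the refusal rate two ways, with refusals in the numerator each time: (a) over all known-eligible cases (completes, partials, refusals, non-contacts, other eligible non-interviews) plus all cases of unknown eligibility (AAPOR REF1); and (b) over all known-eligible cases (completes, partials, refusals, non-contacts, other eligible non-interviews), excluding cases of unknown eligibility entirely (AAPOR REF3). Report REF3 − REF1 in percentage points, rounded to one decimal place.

Numerator → 44
Denominator → 91 + 11 + 44 + 61 + 13 + 77 = 297
REF1 = 44 / 297 = 0.1481
Denominator → 91 + 11 + 44 + 61 + 13 = 220
REF3 = 44 / 220 = 0.2000
Difference = 20.00 − 14.81 = 5.19 percentage points

5.2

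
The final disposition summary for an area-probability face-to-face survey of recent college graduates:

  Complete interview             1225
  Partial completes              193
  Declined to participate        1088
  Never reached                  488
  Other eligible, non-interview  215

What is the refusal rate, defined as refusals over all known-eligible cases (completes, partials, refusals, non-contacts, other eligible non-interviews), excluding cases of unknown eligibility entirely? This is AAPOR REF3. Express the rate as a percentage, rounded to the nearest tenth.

Num → 1088
Base → 1225 + 193 + 1088 + 488 + 215 = 3209
REF3 = 1088 / 3209 = 0.3390

33.9%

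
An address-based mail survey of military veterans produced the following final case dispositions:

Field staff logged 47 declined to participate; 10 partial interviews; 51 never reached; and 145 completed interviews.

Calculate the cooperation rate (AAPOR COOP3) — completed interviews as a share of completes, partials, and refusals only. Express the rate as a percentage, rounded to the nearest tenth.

71.8%

Top = 145
Denom = 145 + 10 + 47 = 202
COOP3 = 145 / 202 = 0.7178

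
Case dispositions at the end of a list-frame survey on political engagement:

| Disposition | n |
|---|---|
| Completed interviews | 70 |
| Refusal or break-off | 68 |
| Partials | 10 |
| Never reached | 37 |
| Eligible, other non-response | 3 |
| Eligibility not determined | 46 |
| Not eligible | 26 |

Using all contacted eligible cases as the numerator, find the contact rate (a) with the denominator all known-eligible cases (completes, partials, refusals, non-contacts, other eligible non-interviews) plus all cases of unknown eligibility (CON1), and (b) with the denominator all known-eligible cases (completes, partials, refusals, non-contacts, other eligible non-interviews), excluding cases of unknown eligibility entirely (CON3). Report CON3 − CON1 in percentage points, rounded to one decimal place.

Top → 70 + 10 + 68 + 3 = 151
Base → 70 + 10 + 68 + 37 + 3 + 46 = 234
CON1 = 151 / 234 = 0.6453
Base → 70 + 10 + 68 + 37 + 3 = 188
CON3 = 151 / 188 = 0.8032
Difference = 80.32 − 64.53 = 15.79 percentage points

15.8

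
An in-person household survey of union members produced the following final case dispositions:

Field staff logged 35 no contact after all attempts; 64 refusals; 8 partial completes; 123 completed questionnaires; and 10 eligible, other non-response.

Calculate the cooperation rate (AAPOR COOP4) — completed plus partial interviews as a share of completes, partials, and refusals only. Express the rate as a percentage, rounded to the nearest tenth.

67.2%

Top = 123 + 8 = 131
Base = 123 + 8 + 64 = 195
COOP4 = 131 / 195 = 0.6718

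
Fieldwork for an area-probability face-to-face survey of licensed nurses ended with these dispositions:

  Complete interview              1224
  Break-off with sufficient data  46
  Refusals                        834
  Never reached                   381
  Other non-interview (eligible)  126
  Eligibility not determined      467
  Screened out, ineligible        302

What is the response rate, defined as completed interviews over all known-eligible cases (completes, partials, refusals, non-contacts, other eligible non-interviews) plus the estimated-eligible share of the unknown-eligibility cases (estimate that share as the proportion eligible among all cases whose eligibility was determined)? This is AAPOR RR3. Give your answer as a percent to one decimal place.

40.4%

Num → 1224
Eligible (known) → 1224 + 46 + 834 + 381 + 126 = 2611
e = 2611 / (2611 + 302) = 2611 / 2913 = 0.8963
Estimated eligible among unknowns → 0.8963 × 467 = 418.57
Denom → 2611 + 418.57 = 3029.57
RR3 = 1224 / 3029.57 = 0.4040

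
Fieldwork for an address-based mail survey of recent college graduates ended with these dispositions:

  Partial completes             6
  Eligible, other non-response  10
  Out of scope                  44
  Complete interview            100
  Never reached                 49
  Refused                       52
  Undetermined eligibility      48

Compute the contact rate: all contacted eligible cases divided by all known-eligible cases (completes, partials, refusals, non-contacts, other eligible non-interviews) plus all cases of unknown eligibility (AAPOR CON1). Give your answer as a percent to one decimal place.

63.4%

Top → 100 + 6 + 52 + 10 = 168
Denominator → 100 + 6 + 52 + 49 + 10 + 48 = 265
CON1 = 168 / 265 = 0.6340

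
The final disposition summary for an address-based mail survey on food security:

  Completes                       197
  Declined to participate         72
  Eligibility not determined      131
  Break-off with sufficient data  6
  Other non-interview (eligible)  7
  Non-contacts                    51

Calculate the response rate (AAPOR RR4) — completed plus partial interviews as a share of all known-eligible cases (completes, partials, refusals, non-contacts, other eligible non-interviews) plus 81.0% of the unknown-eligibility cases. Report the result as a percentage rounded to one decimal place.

Numerator: 197 + 6 = 203
Known eligible: 197 + 6 + 72 + 51 + 7 = 333
e × U: 0.8100 × 131 = 106.11
Base: 333 + 106.11 = 439.11
RR4 = 203 / 439.11 = 0.4623

46.2%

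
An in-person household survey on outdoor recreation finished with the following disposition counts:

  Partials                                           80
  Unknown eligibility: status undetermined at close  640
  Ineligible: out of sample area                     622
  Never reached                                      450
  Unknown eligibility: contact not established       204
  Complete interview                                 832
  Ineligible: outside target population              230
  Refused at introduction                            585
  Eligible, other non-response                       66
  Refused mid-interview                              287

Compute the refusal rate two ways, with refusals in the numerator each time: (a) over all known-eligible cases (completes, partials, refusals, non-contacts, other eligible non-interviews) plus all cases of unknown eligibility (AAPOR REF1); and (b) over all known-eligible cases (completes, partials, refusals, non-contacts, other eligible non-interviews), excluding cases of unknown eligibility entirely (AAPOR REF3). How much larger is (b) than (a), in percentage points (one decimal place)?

Refusals = 585 + 287 = 872
Unknown if eligible = 204 + 640 = 844
Not eligible = 230 + 622 = 852
Num = 872
Base = 832 + 80 + 872 + 450 + 66 + 844 = 3144
REF1 = 872 / 3144 = 0.2774
Base = 832 + 80 + 872 + 450 + 66 = 2300
REF3 = 872 / 2300 = 0.3791
Difference = 37.91 − 27.74 = 10.17 percentage points

10.2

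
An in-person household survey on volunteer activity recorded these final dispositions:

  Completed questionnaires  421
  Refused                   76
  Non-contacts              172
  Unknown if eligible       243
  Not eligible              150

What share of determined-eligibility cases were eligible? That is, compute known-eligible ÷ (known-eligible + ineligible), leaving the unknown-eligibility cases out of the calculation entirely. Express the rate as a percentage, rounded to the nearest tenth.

81.7%

Determined eligible: 421 + 76 + 172 = 669
e = 669 / (669 + 150) = 669 / 819 = 0.8168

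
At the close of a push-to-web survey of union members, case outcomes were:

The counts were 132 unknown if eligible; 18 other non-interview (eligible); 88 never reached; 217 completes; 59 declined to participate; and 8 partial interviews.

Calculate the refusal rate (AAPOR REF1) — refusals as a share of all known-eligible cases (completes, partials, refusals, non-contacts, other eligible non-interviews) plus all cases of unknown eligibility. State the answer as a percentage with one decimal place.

11.3%

Top: 59
Denominator: 217 + 8 + 59 + 88 + 18 + 132 = 522
REF1 = 59 / 522 = 0.1130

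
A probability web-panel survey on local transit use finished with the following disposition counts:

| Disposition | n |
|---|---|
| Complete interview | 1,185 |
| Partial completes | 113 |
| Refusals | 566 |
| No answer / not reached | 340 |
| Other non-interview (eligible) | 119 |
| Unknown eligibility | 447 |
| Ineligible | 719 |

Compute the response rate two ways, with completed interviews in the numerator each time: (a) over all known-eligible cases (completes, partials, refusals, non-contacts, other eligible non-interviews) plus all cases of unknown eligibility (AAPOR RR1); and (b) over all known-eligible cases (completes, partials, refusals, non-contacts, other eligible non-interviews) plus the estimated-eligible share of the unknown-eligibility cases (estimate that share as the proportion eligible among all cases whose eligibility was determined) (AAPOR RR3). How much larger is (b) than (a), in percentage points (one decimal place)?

1.7

Top: 1185
Base: 1185 + 113 + 566 + 340 + 119 + 447 = 2770
RR1 = 1185 / 2770 = 0.4278
Known eligible: 1185 + 113 + 566 + 340 + 119 = 2323
e = 2323 / (2323 + 719) = 2323 / 3042 = 0.7636
Eligible share of unknowns: 0.7636 × 447 = 341.33
Base: 2323 + 341.33 = 2664.33
RR3 = 1185 / 2664.33 = 0.4448
Difference = 44.48 − 42.78 = 1.70 percentage points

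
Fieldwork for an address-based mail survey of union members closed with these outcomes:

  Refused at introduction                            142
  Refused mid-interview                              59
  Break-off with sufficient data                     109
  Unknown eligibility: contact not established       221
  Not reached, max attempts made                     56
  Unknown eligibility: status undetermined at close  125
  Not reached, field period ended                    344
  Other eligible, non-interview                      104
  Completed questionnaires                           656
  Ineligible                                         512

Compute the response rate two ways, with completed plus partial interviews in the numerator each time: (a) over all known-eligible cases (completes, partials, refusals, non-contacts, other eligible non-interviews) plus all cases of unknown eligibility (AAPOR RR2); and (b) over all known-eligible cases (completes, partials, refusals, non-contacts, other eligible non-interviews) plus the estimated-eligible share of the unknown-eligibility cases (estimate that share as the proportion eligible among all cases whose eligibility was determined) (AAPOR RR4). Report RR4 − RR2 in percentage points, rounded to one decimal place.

2.2

Refusals = 142 + 59 = 201
Never reached = 344 + 56 = 400
Undetermined eligibility = 221 + 125 = 346
Num → 656 + 109 = 765
Denom → 656 + 109 + 201 + 400 + 104 + 346 = 1816
RR2 = 765 / 1816 = 0.4213
Eligible (known) → 656 + 109 + 201 + 400 + 104 = 1470
e = 1470 / (1470 + 512) = 1470 / 1982 = 0.7417
Estimated eligible among unknowns → 0.7417 × 346 = 256.63
Denom → 1470 + 256.63 = 1726.63
RR4 = 765 / 1726.63 = 0.4431
Difference = 44.31 − 42.13 = 2.18 percentage points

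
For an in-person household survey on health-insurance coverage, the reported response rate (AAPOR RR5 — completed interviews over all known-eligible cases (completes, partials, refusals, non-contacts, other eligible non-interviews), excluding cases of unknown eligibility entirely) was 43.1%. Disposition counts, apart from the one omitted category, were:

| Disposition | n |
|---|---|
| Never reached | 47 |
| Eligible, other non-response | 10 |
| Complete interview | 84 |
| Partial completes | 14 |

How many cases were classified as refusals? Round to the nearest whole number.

40

RR5 = 84 / D = 0.431
D = 84 / 0.431 = 194.9
Remaining denominator categories sum to 155
refusals = 194.9 − 155 ≈ 40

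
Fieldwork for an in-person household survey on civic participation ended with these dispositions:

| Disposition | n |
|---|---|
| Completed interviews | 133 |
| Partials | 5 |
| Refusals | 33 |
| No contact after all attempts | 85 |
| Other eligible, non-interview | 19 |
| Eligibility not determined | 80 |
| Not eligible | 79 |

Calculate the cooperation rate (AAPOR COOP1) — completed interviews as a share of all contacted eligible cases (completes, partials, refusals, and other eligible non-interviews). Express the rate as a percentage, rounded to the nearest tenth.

Numerator → 133
Denom → 133 + 5 + 33 + 19 = 190
COOP1 = 133 / 190 = 0.7000

70.0%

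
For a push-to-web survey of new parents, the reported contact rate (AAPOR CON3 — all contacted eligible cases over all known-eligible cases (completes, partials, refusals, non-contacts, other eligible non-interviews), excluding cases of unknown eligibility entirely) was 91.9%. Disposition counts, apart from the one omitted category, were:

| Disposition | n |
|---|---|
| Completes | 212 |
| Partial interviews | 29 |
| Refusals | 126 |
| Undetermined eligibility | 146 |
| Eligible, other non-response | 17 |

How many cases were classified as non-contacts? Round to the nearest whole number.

34

Num: 212 + 29 + 126 + 17 = 384
CON3 = 384 / D = 0.919
D = 384 / 0.919 = 417.8
Rest of base = 384
non-contacts = 417.8 − 384 ≈ 34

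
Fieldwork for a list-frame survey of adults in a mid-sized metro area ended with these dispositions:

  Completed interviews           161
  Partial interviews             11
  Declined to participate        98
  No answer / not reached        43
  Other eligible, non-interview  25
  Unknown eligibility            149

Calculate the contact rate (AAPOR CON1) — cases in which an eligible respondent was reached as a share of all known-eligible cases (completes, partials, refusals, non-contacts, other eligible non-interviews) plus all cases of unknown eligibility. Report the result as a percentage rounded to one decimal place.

Top: 161 + 11 + 98 + 25 = 295
Base: 161 + 11 + 98 + 43 + 25 + 149 = 487
CON1 = 295 / 487 = 0.6057

60.6%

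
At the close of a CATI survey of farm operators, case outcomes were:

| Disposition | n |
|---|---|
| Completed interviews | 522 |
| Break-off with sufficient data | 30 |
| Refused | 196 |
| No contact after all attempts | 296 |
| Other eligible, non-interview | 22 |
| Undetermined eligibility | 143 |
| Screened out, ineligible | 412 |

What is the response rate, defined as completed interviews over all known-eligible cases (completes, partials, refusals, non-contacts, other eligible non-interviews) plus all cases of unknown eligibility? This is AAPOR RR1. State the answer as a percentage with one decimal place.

43.2%

Numerator: 522
Denom: 522 + 30 + 196 + 296 + 22 + 143 = 1209
RR1 = 522 / 1209 = 0.4318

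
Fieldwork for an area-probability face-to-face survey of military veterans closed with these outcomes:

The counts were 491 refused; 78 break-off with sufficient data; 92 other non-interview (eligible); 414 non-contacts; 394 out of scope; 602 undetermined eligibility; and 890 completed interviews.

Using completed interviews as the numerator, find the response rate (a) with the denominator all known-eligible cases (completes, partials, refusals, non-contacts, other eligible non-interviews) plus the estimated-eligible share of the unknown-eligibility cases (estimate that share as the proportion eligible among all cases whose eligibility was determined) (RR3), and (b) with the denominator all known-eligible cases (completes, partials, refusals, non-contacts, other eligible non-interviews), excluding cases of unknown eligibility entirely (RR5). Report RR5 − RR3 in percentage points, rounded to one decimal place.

Numerator → 890
Eligible (known) → 890 + 78 + 491 + 414 + 92 = 1965
e = 1965 / (1965 + 394) = 1965 / 2359 = 0.8330
Estimated eligible among unknowns → 0.8330 × 602 = 501.47
Denom → 1965 + 501.47 = 2466.47
RR3 = 890 / 2466.47 = 0.3608
Denom → 890 + 78 + 491 + 414 + 92 = 1965
RR5 = 890 / 1965 = 0.4529
Difference = 45.29 − 36.08 = 9.21 percentage points

9.2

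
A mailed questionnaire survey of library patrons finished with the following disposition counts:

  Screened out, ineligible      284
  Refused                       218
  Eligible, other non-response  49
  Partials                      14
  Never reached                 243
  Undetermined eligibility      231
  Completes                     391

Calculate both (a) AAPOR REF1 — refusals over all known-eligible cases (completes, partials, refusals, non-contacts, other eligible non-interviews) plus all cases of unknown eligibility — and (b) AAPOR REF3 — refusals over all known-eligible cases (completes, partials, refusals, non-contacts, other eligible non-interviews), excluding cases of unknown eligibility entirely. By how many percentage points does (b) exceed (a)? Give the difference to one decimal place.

Num: 218
Denominator: 391 + 14 + 218 + 243 + 49 + 231 = 1146
REF1 = 218 / 1146 = 0.1902
Denominator: 391 + 14 + 218 + 243 + 49 = 915
REF3 = 218 / 915 = 0.2383
Difference = 23.83 − 19.02 = 4.81 percentage points

4.8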